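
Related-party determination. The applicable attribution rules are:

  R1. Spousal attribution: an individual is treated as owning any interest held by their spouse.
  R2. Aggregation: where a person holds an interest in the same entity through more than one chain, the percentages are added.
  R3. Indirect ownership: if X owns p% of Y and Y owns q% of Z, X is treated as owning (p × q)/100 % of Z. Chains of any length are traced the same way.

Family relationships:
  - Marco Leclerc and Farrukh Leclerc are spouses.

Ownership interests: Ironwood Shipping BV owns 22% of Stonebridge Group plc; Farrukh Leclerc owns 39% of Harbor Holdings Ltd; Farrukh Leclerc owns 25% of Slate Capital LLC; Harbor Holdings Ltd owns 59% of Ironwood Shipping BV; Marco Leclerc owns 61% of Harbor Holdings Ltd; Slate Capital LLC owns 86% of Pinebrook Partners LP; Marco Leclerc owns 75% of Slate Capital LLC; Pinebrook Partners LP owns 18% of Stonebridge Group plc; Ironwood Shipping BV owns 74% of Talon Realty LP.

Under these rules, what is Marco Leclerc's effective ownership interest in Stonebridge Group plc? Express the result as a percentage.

28.46%

By spousal attribution (R1), Marco Leclerc is treated as also owning Farrukh Leclerc's interest in Slate Capital LLC, giving 75% + 25% = 100%.
By spousal attribution (R1), Marco Leclerc is treated as also owning Farrukh Leclerc's interest in Harbor Holdings Ltd, giving 61% + 39% = 100%.
Chain via Slate Capital LLC → Pinebrook Partners LP (R3): 100% × 86% × 18% = 15.48% of Stonebridge Group plc.
Chain via Harbor Holdings Ltd → Ironwood Shipping BV (R3): 100% × 59% × 22% = 12.98% of Stonebridge Group plc.
Aggregating (R2): 15.48% + 12.98% = 28.46%.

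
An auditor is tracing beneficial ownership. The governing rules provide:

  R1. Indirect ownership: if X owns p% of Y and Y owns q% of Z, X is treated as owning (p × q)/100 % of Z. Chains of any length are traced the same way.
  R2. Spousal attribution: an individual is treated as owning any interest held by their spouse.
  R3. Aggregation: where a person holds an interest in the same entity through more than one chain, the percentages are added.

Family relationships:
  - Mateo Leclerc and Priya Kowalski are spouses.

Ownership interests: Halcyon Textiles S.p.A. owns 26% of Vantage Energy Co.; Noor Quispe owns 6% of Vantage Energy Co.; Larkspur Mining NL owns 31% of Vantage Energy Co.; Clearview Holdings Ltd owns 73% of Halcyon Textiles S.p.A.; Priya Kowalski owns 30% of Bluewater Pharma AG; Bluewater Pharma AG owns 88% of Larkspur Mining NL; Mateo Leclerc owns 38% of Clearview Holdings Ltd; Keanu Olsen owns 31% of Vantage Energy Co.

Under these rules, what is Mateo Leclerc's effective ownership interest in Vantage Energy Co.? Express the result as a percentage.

By spousal attribution (R2), Mateo Leclerc is treated as owning Priya Kowalski's 30% interest in Bluewater Pharma AG.
Chain via Clearview Holdings Ltd → Halcyon Textiles S.p.A. (R1): 38% × 73% × 26% = 7.2124% of Vantage Energy Co.
Chain via Bluewater Pharma AG → Larkspur Mining NL (R1): 30% × 88% × 31% = 8.184% of Vantage Energy Co.
Aggregating (R3): 7.2124% + 8.184% = 15.3964%.

15.3964%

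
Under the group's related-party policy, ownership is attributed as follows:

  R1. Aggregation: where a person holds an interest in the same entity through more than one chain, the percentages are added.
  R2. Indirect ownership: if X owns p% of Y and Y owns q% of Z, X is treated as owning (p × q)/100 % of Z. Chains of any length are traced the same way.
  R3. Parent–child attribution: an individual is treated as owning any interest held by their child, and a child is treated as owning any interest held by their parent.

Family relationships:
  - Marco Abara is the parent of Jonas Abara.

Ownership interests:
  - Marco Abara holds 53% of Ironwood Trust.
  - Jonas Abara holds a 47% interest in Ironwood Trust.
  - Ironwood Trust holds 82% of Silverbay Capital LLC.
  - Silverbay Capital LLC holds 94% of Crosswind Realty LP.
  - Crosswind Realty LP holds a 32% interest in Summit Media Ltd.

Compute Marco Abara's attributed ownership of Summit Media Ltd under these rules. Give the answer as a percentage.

By parent–child attribution (R3), Marco Abara is treated as also owning Jonas Abara's interest in Ironwood Trust, giving 53% + 47% = 100%.
Chain via Ironwood Trust → Silverbay Capital LLC → Crosswind Realty LP (R2): 100% × 82% × 94% × 32% = 24.6656% of Summit Media Ltd.

24.6656%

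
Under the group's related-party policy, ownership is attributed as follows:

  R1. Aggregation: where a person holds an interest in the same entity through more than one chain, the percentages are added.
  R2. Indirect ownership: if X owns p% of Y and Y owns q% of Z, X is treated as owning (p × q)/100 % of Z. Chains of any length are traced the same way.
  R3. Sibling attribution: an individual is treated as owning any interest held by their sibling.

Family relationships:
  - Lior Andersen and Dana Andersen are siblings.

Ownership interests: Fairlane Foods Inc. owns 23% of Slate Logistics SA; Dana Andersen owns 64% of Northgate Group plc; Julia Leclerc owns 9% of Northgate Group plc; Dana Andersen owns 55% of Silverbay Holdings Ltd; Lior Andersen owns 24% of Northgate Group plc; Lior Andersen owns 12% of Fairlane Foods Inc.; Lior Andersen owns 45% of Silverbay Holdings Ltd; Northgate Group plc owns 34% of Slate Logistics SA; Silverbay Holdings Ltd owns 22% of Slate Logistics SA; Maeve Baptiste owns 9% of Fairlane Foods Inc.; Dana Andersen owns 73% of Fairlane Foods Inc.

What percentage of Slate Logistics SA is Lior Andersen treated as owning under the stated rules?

By sibling attribution (R3), Lior Andersen is treated as also owning Dana Andersen's interest in Northgate Group plc, giving 24% + 64% = 88%.
By sibling attribution (R3), Lior Andersen is treated as also owning Dana Andersen's interest in Fairlane Foods Inc, giving 12% + 73% = 85%.
By sibling attribution (R3), Lior Andersen is treated as also owning Dana Andersen's interest in Silverbay Holdings Ltd, giving 45% + 55% = 100%.
Chain via Northgate Group plc (R2): 88% × 34% = 29.92% of Slate Logistics SA.
Chain via Fairlane Foods Inc. (R2): 85% × 23% = 19.55% of Slate Logistics SA.
Chain via Silverbay Holdings Ltd (R2): 100% × 22% = 22% of Slate Logistics SA.
Aggregating (R1): 29.92% + 19.55% + 22% = 71.47%.

71.47%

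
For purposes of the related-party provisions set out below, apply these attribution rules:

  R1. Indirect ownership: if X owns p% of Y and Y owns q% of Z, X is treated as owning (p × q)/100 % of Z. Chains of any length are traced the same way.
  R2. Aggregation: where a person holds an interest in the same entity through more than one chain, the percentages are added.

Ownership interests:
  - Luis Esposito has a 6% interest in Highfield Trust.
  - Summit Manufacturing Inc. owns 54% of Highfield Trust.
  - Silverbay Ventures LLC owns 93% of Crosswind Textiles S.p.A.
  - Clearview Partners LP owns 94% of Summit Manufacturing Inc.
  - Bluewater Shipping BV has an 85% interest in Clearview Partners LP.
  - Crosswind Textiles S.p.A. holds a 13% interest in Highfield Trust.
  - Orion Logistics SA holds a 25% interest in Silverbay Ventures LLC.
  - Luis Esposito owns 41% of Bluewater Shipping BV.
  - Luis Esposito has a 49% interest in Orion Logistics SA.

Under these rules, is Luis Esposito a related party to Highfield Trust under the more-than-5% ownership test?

Chain via Orion Logistics SA → Silverbay Ventures LLC → Crosswind Textiles S.p.A. (R1): 49% × 25% × 93% × 13% = 1.481025% of Highfield Trust.
Chain via Bluewater Shipping BV → Clearview Partners LP → Summit Manufacturing Inc. (R1): 41% × 85% × 94% × 54% = 17.68986% of Highfield Trust.
Direct interest in Highfield Trust: 6%.
Aggregating (R2): 1.481025% + 17.68986% + 6% = 25.170885%.
25.170885% exceeds the 5% threshold, so Luis is a related party to Highfield Trust.

Yes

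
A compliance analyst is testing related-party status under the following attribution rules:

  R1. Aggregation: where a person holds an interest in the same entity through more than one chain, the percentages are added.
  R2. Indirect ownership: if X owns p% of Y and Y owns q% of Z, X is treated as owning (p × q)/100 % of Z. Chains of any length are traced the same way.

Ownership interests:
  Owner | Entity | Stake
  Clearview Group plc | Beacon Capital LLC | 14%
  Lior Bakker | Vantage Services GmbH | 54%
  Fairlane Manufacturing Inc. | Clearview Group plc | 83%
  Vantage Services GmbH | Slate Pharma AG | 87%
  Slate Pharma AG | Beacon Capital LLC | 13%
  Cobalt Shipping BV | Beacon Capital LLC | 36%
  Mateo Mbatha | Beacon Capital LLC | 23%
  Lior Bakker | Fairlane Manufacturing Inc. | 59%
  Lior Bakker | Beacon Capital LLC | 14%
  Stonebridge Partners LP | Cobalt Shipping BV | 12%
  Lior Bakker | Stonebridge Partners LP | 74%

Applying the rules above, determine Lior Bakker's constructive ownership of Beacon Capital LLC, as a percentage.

30.16%

Chain via Vantage Services GmbH → Slate Pharma AG (R2): 54% × 87% × 13% = 6.1074% of Beacon Capital LLC.
Chain via Fairlane Manufacturing Inc. → Clearview Group plc (R2): 59% × 83% × 14% = 6.8558% of Beacon Capital LLC.
Chain via Stonebridge Partners LP → Cobalt Shipping BV (R2): 74% × 12% × 36% = 3.1968% of Beacon Capital LLC.
Direct interest in Beacon Capital LLC: 14%.
Aggregating (R1): 6.1074% + 6.8558% + 3.1968% + 14% = 30.16%.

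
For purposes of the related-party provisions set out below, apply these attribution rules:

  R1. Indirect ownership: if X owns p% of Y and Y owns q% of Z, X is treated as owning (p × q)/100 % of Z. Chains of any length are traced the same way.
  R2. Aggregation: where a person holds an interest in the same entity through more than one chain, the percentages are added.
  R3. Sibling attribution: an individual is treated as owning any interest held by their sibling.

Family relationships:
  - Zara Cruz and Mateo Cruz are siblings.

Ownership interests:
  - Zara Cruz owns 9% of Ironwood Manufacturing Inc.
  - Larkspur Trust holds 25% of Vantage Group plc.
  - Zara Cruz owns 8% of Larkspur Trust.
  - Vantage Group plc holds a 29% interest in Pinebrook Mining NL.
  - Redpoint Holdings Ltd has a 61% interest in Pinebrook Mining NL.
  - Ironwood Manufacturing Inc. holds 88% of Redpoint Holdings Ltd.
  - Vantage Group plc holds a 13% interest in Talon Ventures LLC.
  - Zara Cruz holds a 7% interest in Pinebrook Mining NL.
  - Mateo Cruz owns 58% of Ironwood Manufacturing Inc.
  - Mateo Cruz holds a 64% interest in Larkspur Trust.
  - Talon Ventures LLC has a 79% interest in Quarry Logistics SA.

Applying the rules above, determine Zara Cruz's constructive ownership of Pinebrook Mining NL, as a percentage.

By sibling attribution (R3), Zara Cruz is treated as also owning Mateo Cruz's interest in Larkspur Trust, giving 8% + 64% = 72%.
By sibling attribution (R3), Zara Cruz is treated as also owning Mateo Cruz's interest in Ironwood Manufacturing Inc, giving 9% + 58% = 67%.
Chain via Larkspur Trust → Vantage Group plc (R1): 72% × 25% × 29% = 5.22% of Pinebrook Mining NL.
Chain via Ironwood Manufacturing Inc. → Redpoint Holdings Ltd (R1): 67% × 88% × 61% = 35.9656% of Pinebrook Mining NL.
Direct interest in Pinebrook Mining NL: 7%.
Aggregating (R2): 5.22% + 35.9656% + 7% = 48.1856%.

48.1856%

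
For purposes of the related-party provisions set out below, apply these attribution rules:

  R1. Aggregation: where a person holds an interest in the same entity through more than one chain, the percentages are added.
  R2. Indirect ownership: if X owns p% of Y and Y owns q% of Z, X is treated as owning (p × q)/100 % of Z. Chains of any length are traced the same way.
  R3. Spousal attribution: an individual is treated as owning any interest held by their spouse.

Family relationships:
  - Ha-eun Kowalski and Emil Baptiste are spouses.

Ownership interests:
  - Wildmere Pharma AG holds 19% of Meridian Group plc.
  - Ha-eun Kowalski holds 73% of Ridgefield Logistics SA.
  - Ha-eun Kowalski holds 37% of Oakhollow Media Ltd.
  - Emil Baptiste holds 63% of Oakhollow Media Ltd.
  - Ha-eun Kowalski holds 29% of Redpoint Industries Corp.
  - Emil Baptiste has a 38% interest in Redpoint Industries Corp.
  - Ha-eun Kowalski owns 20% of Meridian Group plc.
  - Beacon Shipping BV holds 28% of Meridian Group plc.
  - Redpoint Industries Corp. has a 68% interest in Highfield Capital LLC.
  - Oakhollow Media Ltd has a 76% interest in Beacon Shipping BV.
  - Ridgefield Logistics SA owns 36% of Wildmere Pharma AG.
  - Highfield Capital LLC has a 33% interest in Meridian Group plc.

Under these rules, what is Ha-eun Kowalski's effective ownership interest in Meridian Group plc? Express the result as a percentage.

By spousal attribution (R3), Ha-eun Kowalski is treated as also owning Emil Baptiste's interest in Oakhollow Media Ltd, giving 37% + 63% = 100%.
By spousal attribution (R3), Ha-eun Kowalski is treated as also owning Emil Baptiste's interest in Redpoint Industries Corp, giving 29% + 38% = 67%.
Chain via Ridgefield Logistics SA → Wildmere Pharma AG (R2): 73% × 36% × 19% = 4.9932% of Meridian Group plc.
Chain via Oakhollow Media Ltd → Beacon Shipping BV (R2): 100% × 76% × 28% = 21.28% of Meridian Group plc.
Chain via Redpoint Industries Corp. → Highfield Capital LLC (R2): 67% × 68% × 33% = 15.0348% of Meridian Group plc.
Direct interest in Meridian Group plc: 20%.
Aggregating (R1): 4.9932% + 21.28% + 15.0348% + 20% = 61.308%.

61.308%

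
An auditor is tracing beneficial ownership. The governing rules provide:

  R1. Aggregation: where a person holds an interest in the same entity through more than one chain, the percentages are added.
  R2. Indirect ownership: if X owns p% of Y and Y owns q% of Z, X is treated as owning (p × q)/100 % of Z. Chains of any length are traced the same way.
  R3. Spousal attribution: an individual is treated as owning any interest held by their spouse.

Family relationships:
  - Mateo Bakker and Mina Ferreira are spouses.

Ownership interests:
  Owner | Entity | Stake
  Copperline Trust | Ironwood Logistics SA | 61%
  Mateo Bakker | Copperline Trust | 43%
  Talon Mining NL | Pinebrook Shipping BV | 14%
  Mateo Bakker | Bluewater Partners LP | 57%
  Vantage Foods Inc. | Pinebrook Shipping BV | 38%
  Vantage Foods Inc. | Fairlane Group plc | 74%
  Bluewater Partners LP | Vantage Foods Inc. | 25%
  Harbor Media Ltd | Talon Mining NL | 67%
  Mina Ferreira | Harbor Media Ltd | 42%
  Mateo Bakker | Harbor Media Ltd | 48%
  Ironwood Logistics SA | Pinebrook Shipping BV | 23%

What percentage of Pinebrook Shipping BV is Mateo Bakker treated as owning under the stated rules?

19.8899%

By spousal attribution (R3), Mateo Bakker is treated as also owning Mina Ferreira's interest in Harbor Media Ltd, giving 48% + 42% = 90%.
Chain via Copperline Trust → Ironwood Logistics SA (R2): 43% × 61% × 23% = 6.0329% of Pinebrook Shipping BV.
Chain via Harbor Media Ltd → Talon Mining NL (R2): 90% × 67% × 14% = 8.442% of Pinebrook Shipping BV.
Chain via Bluewater Partners LP → Vantage Foods Inc. (R2): 57% × 25% × 38% = 5.415% of Pinebrook Shipping BV.
Aggregating (R1): 6.0329% + 8.442% + 5.415% = 19.8899%.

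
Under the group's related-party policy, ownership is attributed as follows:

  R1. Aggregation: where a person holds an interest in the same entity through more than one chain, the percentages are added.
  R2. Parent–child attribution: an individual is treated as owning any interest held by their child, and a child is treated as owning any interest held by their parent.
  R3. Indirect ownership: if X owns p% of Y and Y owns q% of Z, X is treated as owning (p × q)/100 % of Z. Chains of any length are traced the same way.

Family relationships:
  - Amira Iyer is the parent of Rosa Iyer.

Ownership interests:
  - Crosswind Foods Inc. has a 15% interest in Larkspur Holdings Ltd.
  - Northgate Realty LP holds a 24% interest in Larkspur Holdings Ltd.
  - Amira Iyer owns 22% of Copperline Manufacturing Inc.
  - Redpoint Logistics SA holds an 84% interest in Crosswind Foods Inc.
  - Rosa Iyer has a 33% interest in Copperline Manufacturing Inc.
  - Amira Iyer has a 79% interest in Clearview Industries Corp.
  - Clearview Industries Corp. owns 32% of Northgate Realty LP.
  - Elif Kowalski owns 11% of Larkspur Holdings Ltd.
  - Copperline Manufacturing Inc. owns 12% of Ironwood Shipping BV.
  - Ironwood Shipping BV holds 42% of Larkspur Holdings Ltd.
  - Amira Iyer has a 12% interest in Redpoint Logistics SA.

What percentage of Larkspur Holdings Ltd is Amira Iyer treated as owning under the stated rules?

By parent–child attribution (R2), Amira Iyer is treated as also owning Rosa Iyer's interest in Copperline Manufacturing Inc, giving 22% + 33% = 55%.
Chain via Copperline Manufacturing Inc. → Ironwood Shipping BV (R3): 55% × 12% × 42% = 2.772% of Larkspur Holdings Ltd.
Chain via Clearview Industries Corp. → Northgate Realty LP (R3): 79% × 32% × 24% = 6.0672% of Larkspur Holdings Ltd.
Chain via Redpoint Logistics SA → Crosswind Foods Inc. (R3): 12% × 84% × 15% = 1.512% of Larkspur Holdings Ltd.
Aggregating (R1): 2.772% + 6.0672% + 1.512% = 10.3512%.

10.3512%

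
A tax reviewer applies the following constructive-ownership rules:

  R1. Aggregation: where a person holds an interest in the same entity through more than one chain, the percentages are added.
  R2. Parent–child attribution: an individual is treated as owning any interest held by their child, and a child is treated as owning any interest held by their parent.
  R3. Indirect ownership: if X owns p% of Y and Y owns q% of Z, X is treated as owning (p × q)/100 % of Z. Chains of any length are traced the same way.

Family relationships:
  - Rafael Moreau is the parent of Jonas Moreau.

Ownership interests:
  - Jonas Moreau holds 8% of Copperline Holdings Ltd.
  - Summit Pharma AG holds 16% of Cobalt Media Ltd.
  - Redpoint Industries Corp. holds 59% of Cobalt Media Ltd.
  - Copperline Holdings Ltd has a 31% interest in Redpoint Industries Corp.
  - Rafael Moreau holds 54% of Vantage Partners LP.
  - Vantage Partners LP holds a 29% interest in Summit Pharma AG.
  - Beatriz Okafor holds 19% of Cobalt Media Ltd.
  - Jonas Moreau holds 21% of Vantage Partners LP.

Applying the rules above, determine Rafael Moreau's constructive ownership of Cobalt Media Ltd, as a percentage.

By parent–child attribution (R2), Rafael Moreau is treated as also owning Jonas Moreau's interest in Vantage Partners LP, giving 54% + 21% = 75%.
By parent–child attribution (R2), Rafael Moreau is treated as owning Jonas Moreau's 8% interest in Copperline Holdings Ltd.
Chain via Vantage Partners LP → Summit Pharma AG (R3): 75% × 29% × 16% = 3.48% of Cobalt Media Ltd.
Chain via Copperline Holdings Ltd → Redpoint Industries Corp. (R3): 8% × 31% × 59% = 1.4632% of Cobalt Media Ltd.
Aggregating (R1): 3.48% + 1.4632% = 4.9432%.

4.9432%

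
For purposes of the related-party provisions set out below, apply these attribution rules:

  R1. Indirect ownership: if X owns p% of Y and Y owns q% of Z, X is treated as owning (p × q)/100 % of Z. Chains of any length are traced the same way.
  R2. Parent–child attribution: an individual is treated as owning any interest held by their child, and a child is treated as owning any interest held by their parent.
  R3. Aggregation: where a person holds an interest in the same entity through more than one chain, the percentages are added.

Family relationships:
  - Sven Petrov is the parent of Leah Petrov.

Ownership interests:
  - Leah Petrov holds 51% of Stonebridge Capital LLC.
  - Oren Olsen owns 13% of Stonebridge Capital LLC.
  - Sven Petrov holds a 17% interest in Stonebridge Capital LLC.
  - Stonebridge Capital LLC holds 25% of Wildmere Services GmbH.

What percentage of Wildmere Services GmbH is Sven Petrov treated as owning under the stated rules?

17%

By parent–child attribution (R2), Sven Petrov is treated as also owning Leah Petrov's interest in Stonebridge Capital LLC, giving 17% + 51% = 68%.
Chain via Stonebridge Capital LLC (R1): 68% × 25% = 17% of Wildmere Services GmbH.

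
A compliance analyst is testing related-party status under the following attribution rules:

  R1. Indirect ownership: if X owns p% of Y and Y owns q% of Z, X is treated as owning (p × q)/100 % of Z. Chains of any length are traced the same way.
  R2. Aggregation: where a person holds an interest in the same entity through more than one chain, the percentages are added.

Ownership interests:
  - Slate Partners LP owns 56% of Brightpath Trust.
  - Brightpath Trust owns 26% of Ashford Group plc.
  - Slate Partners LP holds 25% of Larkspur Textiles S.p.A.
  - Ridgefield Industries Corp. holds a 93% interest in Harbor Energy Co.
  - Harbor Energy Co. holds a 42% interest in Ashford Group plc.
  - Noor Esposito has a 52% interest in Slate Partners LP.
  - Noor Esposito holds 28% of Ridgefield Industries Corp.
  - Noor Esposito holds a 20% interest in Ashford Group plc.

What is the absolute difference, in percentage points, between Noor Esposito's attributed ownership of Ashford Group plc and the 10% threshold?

28.508

Chain via Slate Partners LP → Brightpath Trust (R1): 52% × 56% × 26% = 7.5712% of Ashford Group plc.
Chain via Ridgefield Industries Corp. → Harbor Energy Co. (R1): 28% × 93% × 42% = 10.9368% of Ashford Group plc.
Direct interest in Ashford Group plc: 20%.
Aggregating (R2): 7.5712% + 10.9368% + 20% = 38.508%.
38.508% exceeds the 10% threshold by 28.508 percentage points.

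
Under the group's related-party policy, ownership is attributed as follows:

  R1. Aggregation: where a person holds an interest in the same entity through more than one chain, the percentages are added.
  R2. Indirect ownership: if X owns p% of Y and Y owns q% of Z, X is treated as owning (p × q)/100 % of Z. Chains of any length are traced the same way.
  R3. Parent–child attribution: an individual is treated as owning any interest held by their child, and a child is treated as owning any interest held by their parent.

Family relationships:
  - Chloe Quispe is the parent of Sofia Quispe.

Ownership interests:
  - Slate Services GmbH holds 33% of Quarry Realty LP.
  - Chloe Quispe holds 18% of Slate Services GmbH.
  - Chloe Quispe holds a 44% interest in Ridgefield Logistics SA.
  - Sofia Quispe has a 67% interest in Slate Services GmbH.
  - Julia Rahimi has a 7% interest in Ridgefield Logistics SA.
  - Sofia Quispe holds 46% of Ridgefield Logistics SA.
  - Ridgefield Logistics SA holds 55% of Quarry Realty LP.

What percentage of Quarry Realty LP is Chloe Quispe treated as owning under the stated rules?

77.55%

By parent–child attribution (R3), Chloe Quispe is treated as also owning Sofia Quispe's interest in Ridgefield Logistics SA, giving 44% + 46% = 90%.
By parent–child attribution (R3), Chloe Quispe is treated as also owning Sofia Quispe's interest in Slate Services GmbH, giving 18% + 67% = 85%.
Chain via Ridgefield Logistics SA (R2): 90% × 55% = 49.5% of Quarry Realty LP.
Chain via Slate Services GmbH (R2): 85% × 33% = 28.05% of Quarry Realty LP.
Aggregating (R1): 49.5% + 28.05% = 77.55%.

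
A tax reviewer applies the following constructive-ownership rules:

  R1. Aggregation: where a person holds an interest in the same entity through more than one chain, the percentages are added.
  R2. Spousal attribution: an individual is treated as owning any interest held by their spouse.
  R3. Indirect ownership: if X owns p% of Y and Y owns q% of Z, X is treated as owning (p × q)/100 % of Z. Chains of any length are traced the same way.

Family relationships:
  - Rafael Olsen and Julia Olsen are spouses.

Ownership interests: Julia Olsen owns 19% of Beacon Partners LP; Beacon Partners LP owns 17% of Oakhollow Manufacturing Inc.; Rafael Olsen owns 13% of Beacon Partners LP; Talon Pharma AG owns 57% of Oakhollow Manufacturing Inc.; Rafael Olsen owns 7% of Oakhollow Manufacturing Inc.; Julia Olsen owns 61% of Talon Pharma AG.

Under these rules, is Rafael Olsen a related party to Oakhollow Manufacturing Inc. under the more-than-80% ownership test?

No

By spousal attribution (R2), Rafael Olsen is treated as also owning Julia Olsen's interest in Beacon Partners LP, giving 13% + 19% = 32%.
By spousal attribution (R2), Rafael Olsen is treated as owning Julia Olsen's 61% interest in Talon Pharma AG.
Chain via Beacon Partners LP (R3): 32% × 17% = 5.44% of Oakhollow Manufacturing Inc.
Direct interest in Oakhollow Manufacturing Inc: 7%.
Chain via Talon Pharma AG (R3): 61% × 57% = 34.77% of Oakhollow Manufacturing Inc.
Aggregating (R1): 5.44% + 7% + 34.77% = 47.21%.
47.21% does not exceed the 80% threshold, so Rafael is not a related party to Oakhollow Manufacturing Inc.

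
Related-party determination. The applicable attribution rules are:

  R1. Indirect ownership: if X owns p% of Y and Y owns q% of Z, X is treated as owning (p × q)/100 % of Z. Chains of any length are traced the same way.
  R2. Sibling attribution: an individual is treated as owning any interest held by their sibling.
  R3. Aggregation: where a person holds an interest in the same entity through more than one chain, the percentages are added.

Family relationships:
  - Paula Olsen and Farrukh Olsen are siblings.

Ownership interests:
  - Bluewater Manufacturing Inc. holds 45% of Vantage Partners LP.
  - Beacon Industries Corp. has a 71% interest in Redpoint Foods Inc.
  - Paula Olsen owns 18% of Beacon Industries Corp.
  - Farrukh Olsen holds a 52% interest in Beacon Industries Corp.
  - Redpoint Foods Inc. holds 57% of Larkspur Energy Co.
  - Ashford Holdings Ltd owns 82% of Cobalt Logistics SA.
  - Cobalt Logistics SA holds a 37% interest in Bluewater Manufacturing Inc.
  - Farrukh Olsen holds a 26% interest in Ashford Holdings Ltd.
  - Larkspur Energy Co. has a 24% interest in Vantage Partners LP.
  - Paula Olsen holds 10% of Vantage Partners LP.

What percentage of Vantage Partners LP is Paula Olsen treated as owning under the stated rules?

20.34874%

By sibling attribution (R2), Paula Olsen is treated as also owning Farrukh Olsen's interest in Beacon Industries Corp, giving 18% + 52% = 70%.
By sibling attribution (R2), Paula Olsen is treated as owning Farrukh Olsen's 26% interest in Ashford Holdings Ltd.
Chain via Beacon Industries Corp. → Redpoint Foods Inc. → Larkspur Energy Co. (R1): 70% × 71% × 57% × 24% = 6.79896% of Vantage Partners LP.
Direct interest in Vantage Partners LP: 10%.
Chain via Ashford Holdings Ltd → Cobalt Logistics SA → Bluewater Manufacturing Inc. (R1): 26% × 82% × 37% × 45% = 3.54978% of Vantage Partners LP.
Aggregating (R3): 6.79896% + 10% + 3.54978% = 20.34874%.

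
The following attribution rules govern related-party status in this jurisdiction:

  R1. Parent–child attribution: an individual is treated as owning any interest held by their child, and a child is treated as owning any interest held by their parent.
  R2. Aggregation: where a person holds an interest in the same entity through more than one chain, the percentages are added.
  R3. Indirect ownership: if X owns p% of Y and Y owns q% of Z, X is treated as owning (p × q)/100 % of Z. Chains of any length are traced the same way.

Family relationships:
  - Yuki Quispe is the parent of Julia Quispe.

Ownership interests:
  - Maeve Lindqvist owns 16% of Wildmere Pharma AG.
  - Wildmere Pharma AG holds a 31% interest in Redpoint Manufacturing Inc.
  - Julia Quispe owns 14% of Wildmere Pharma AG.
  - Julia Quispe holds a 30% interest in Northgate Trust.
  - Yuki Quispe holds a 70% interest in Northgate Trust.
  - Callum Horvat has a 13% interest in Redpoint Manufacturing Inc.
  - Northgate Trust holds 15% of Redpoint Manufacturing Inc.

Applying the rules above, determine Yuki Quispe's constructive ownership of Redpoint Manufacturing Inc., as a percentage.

19.34%

By parent–child attribution (R1), Yuki Quispe is treated as also owning Julia Quispe's interest in Northgate Trust, giving 70% + 30% = 100%.
By parent–child attribution (R1), Yuki Quispe is treated as owning Julia Quispe's 14% interest in Wildmere Pharma AG.
Chain via Northgate Trust (R3): 100% × 15% = 15% of Redpoint Manufacturing Inc.
Chain via Wildmere Pharma AG (R3): 14% × 31% = 4.34% of Redpoint Manufacturing Inc.
Aggregating (R2): 15% + 4.34% = 19.34%.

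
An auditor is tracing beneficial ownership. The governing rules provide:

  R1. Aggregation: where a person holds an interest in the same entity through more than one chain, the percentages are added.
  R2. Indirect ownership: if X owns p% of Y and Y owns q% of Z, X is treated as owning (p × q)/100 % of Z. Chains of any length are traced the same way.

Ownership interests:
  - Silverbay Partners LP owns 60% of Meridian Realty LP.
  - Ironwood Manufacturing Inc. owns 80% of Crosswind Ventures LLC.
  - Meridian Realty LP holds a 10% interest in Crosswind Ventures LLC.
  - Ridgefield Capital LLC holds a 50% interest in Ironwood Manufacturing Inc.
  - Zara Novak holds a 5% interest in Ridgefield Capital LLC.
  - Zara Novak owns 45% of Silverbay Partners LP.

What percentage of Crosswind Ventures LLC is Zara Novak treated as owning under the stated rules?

Chain via Ridgefield Capital LLC → Ironwood Manufacturing Inc. (R2): 5% × 50% × 80% = 2% of Crosswind Ventures LLC.
Chain via Silverbay Partners LP → Meridian Realty LP (R2): 45% × 60% × 10% = 2.7% of Crosswind Ventures LLC.
Aggregating (R1): 2% + 2.7% = 4.7%.

4.7%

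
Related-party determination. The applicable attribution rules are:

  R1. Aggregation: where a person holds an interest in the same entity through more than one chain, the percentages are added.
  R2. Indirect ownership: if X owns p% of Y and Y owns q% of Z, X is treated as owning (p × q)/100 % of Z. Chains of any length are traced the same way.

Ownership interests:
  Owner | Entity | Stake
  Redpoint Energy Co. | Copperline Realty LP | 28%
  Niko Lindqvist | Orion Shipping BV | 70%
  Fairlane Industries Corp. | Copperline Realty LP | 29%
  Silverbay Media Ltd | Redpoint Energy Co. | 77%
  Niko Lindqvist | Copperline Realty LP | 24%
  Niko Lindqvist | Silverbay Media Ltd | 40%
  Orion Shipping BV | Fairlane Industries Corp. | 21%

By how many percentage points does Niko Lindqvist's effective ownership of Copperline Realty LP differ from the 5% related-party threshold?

31.887

Chain via Silverbay Media Ltd → Redpoint Energy Co. (R2): 40% × 77% × 28% = 8.624% of Copperline Realty LP.
Chain via Orion Shipping BV → Fairlane Industries Corp. (R2): 70% × 21% × 29% = 4.263% of Copperline Realty LP.
Direct interest in Copperline Realty LP: 24%.
Aggregating (R1): 8.624% + 4.263% + 24% = 36.887%.
36.887% exceeds the 5% threshold by 31.887 percentage points.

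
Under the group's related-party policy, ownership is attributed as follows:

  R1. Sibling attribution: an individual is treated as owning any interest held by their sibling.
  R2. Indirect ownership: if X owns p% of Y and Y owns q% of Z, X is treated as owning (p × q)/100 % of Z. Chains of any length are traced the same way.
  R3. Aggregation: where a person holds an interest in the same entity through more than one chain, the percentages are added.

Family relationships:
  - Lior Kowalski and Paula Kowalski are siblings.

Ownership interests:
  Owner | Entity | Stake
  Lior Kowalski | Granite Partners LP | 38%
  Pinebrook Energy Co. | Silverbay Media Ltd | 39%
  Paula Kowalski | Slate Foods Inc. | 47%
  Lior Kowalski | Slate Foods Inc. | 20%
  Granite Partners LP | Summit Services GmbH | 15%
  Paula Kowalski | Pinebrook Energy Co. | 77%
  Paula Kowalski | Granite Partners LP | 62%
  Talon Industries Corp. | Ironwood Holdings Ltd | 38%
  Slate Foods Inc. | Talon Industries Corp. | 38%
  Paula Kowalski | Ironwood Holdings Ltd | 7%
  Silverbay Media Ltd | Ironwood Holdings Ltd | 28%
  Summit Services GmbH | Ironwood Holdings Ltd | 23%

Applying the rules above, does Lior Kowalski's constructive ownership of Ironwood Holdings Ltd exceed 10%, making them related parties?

By sibling attribution (R1), Lior Kowalski is treated as also owning Paula Kowalski's interest in Slate Foods Inc, giving 20% + 47% = 67%.
By sibling attribution (R1), Lior Kowalski is treated as also owning Paula Kowalski's interest in Granite Partners LP, giving 38% + 62% = 100%.
By sibling attribution (R1), Lior Kowalski is treated as owning Paula Kowalski's 77% interest in Pinebrook Energy Co.
By sibling attribution (R1), Lior Kowalski is treated as owning Paula Kowalski's 7% interest in Ironwood Holdings Ltd.
Chain via Slate Foods Inc. → Talon Industries Corp. (R2): 67% × 38% × 38% = 9.6748% of Ironwood Holdings Ltd.
Chain via Granite Partners LP → Summit Services GmbH (R2): 100% × 15% × 23% = 3.45% of Ironwood Holdings Ltd.
Chain via Pinebrook Energy Co. → Silverbay Media Ltd (R2): 77% × 39% × 28% = 8.4084% of Ironwood Holdings Ltd.
Direct interest in Ironwood Holdings Ltd: 7%.
Aggregating (R3): 9.6748% + 3.45% + 8.4084% + 7% = 28.5332%.
28.5332% exceeds the 10% threshold, so Lior is a related party to Ironwood Holdings Ltd.

Yes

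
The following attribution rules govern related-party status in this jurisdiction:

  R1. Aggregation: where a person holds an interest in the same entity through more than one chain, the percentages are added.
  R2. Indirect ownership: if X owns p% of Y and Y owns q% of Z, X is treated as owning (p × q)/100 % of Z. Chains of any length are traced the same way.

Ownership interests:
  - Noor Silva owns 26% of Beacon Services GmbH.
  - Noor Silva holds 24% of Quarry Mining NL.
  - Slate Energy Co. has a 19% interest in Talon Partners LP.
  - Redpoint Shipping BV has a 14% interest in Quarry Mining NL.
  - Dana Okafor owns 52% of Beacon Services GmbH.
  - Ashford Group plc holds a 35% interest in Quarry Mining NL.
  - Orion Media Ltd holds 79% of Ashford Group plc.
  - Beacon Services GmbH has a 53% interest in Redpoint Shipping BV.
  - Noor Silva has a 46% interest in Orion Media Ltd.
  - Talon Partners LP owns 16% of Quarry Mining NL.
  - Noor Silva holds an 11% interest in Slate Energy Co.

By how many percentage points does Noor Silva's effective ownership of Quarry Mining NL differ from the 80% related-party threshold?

41.0174

Chain via Beacon Services GmbH → Redpoint Shipping BV (R2): 26% × 53% × 14% = 1.9292% of Quarry Mining NL.
Chain via Slate Energy Co. → Talon Partners LP (R2): 11% × 19% × 16% = 0.3344% of Quarry Mining NL.
Chain via Orion Media Ltd → Ashford Group plc (R2): 46% × 79% × 35% = 12.719% of Quarry Mining NL.
Direct interest in Quarry Mining NL: 24%.
Aggregating (R1): 1.9292% + 0.3344% + 12.719% + 24% = 38.9826%.
38.9826% falls short of the 80% threshold by 41.0174 percentage points.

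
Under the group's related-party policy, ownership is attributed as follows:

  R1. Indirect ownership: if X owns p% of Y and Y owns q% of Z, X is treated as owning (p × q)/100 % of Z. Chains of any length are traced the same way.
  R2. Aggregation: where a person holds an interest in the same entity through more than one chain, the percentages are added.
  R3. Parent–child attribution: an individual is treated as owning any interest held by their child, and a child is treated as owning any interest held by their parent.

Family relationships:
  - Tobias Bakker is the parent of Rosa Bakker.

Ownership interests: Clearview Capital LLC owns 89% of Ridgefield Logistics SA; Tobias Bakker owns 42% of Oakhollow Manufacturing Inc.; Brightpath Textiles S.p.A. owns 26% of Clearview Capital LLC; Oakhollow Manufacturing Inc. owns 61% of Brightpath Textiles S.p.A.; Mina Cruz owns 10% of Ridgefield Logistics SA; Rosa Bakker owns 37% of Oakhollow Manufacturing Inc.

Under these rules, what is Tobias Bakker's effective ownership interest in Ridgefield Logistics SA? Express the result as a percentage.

11.151166%

By parent–child attribution (R3), Tobias Bakker is treated as also owning Rosa Bakker's interest in Oakhollow Manufacturing Inc, giving 42% + 37% = 79%.
Chain via Oakhollow Manufacturing Inc. → Brightpath Textiles S.p.A. → Clearview Capital LLC (R1): 79% × 61% × 26% × 89% = 11.151166% of Ridgefield Logistics SA.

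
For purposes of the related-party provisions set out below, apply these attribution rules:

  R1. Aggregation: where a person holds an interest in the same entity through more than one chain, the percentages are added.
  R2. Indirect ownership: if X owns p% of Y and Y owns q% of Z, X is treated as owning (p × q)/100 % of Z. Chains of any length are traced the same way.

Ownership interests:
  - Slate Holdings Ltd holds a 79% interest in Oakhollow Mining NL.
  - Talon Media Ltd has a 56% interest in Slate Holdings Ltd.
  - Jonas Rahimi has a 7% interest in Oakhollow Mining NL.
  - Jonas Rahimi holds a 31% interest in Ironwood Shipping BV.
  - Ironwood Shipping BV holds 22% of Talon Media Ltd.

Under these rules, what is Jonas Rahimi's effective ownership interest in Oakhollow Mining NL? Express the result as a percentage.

Chain via Ironwood Shipping BV → Talon Media Ltd → Slate Holdings Ltd (R2): 31% × 22% × 56% × 79% = 3.017168% of Oakhollow Mining NL.
Direct interest in Oakhollow Mining NL: 7%.
Aggregating (R1): 3.017168% + 7% = 10.017168%.

10.017168%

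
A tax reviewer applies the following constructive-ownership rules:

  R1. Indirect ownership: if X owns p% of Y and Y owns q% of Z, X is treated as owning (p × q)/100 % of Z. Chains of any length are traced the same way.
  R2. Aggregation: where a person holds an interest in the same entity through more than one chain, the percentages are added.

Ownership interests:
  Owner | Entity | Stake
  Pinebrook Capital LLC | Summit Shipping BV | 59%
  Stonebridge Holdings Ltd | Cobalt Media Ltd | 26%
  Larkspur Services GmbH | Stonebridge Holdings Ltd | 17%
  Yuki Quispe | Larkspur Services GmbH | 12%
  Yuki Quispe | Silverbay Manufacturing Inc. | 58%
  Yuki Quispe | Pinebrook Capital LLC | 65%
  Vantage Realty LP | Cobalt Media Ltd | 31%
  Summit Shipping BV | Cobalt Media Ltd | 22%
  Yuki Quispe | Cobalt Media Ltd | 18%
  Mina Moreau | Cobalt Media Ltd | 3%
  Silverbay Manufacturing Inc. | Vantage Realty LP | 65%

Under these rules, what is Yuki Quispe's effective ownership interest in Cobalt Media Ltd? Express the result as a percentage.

Chain via Pinebrook Capital LLC → Summit Shipping BV (R1): 65% × 59% × 22% = 8.437% of Cobalt Media Ltd.
Chain via Larkspur Services GmbH → Stonebridge Holdings Ltd (R1): 12% × 17% × 26% = 0.5304% of Cobalt Media Ltd.
Chain via Silverbay Manufacturing Inc. → Vantage Realty LP (R1): 58% × 65% × 31% = 11.687% of Cobalt Media Ltd.
Direct interest in Cobalt Media Ltd: 18%.
Aggregating (R2): 8.437% + 0.5304% + 11.687% + 18% = 38.6544%.

38.6544%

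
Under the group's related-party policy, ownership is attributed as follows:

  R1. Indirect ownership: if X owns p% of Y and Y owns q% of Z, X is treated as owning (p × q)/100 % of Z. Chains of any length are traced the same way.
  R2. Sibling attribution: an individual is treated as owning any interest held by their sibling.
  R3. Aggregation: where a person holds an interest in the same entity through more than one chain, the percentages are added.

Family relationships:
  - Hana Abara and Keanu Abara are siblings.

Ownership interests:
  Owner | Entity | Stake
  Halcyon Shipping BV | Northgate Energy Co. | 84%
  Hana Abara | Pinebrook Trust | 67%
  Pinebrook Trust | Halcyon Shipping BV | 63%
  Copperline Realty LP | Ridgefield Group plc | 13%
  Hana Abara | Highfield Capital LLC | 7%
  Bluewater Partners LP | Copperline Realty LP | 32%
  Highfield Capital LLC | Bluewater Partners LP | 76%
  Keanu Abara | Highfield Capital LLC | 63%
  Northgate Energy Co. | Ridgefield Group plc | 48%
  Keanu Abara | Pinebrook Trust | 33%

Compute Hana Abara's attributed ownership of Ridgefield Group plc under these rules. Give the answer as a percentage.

By sibling attribution (R2), Hana Abara is treated as also owning Keanu Abara's interest in Pinebrook Trust, giving 67% + 33% = 100%.
By sibling attribution (R2), Hana Abara is treated as also owning Keanu Abara's interest in Highfield Capital LLC, giving 7% + 63% = 70%.
Chain via Pinebrook Trust → Halcyon Shipping BV → Northgate Energy Co. (R1): 100% × 63% × 84% × 48% = 25.4016% of Ridgefield Group plc.
Chain via Highfield Capital LLC → Bluewater Partners LP → Copperline Realty LP (R1): 70% × 76% × 32% × 13% = 2.21312% of Ridgefield Group plc.
Aggregating (R3): 25.4016% + 2.21312% = 27.61472%.

27.61472%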